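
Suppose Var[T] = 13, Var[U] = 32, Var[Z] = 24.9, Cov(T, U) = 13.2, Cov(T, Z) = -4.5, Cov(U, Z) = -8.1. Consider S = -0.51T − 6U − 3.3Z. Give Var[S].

Var[S] = a²·Var[T] + b²·Var[U] + c²·Var[Z] + 2ab·Cov(T, U) + 2ac·Cov(T, Z) + 2bc·Cov(U, Z), with a = -0.51, b = -6, c = -3.3.
= 3.3813 + 1152 + 271.161 + 80.784 + (-15.147) + (-320.76)
= 1171.4193.

Var[S] = 1171.4193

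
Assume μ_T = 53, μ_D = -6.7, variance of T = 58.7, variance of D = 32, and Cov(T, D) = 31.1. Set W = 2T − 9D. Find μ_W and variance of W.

μ_W = 2·μ_T + (-9)·μ_D = 2·53 + (-9)·(-6.7) = 166.3.
variance of W = a²·variance of T + b²·variance of D + 2ab·Cov(T, D) with a = 2, b = -9.
= 2²·58.7 + (-9)²·32 + 2·2·(-9)·31.1
= 234.8 + 2592 + (-1119.6) = 1707.2.

μ_W = 166.3, variance of W = 1707.2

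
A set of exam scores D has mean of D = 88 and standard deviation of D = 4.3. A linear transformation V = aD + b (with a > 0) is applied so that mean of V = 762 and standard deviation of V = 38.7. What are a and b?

a = 9, b = -30

standard deviation of V = a·standard deviation of D (a > 0), so a = 38.7/4.3 = 9.
mean of V = a·mean of D + b, so b = 762 − 9·88 = -30.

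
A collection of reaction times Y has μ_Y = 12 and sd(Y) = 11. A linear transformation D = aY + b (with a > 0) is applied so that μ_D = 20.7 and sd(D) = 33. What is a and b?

a = 3, b = -15.3

sd(D) = a·sd(Y) (a > 0), so a = 33/11 = 3.
μ_D = a·μ_Y + b, so b = 20.7 − 3·12 = -15.3.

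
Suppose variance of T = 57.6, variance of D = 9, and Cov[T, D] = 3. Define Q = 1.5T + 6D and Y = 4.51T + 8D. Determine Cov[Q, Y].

Cov[Q, Y] = 938.844

By bilinearity, Cov[Q, Y] = ac·variance of T + bd·variance of D + (ad+bc)·Cov[T, D], with a=1.5, b=6, c=4.51, d=8.
ac·variance of T = 1.5·4.51·57.6 = 389.664
bd·variance of D = 6·8·9 = 432
(ad+bc)·Cov[T, D] = (39.06)·3 = 117.18
Cov[Q, Y] = 389.664 + 432 + 117.18 = 938.844.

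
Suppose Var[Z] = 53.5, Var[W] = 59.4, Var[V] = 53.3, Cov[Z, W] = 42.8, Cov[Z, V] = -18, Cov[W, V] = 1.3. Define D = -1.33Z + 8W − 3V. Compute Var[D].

Var[D] = 3259.11215

Var[D] = a²·Var[Z] + b²·Var[W] + c²·Var[V] + 2ab·Cov[Z, W] + 2ac·Cov[Z, V] + 2bc·Cov[W, V], with a = -1.33, b = 8, c = -3.
= 94.63615 + 3801.6 + 479.7 + (-910.784) + (-143.64) + (-62.4)
= 3259.11215.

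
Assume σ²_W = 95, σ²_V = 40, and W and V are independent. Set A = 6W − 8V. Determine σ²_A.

σ²_A = a²·σ²_W + b²·σ²_V + 2ab·Cov[W, V] with a = 6, b = -8.
Independence gives Cov[W, V] = 0.
= 6²·95 + (-8)²·40 + 2·6·(-8)·0
= 3420 + 2560 + 0 = 5980.

σ²_A = 5980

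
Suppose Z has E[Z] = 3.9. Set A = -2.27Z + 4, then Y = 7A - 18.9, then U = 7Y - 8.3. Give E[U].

E[A] = (-2.27)·3.9 + 4 = -4.853.
E[Y] = 7·(-4.853) + (-18.9) = -52.871.
E[U] = 7·(-52.871) + (-8.3) = -378.397.

E[U] = -378.397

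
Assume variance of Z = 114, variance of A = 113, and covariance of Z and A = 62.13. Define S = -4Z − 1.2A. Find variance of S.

variance of S = a²·variance of Z + b²·variance of A + 2ab·covariance of Z and A with a = -4, b = -1.2.
= (-4)²·114 + (-1.2)²·113 + 2·(-4)·(-1.2)·62.13
= 1824 + 162.72 + 596.448 = 2583.168.

variance of S = 2583.168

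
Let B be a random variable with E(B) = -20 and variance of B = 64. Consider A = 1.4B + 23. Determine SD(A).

SD(A) = 11.2

A = 1.4B + 23 is linear with a = 1.4, b = 23.
SD(B) = √64 = 8.
SD(A) = |a|·SD(B) = |1.4|·8 = 11.2.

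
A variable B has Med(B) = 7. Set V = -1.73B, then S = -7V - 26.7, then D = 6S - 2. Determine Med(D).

Med(V) = (-1.73)·7 = -12.11.
Med(S) = (-7)·(-12.11) + (-26.7) = 58.07.
Med(D) = 6·58.07 + (-2) = 346.42.

Med(D) = 346.42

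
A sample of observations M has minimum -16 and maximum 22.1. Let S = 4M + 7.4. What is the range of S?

Range of M = 22.1 − (-16) = 38.1.
Range(S) = |a|·Range(M) = |4|·38.1 = 152.4.

Range(S) = 152.4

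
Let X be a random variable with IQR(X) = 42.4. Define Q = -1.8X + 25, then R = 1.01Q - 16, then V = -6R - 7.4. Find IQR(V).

IQR(V) = 462.4992

IQR(Q) = |-1.8|·42.4 = 76.32.
IQR(R) = |1.01|·76.32 = 77.0832.
IQR(V) = |-6|·77.0832 = 462.4992.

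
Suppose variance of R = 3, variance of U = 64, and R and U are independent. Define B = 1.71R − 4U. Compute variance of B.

variance of B = 1032.7723

variance of B = a²·variance of R + b²·variance of U + 2ab·Cov[R, U] with a = 1.71, b = -4.
Independence gives Cov[R, U] = 0.
= 1.71²·3 + (-4)²·64 + 2·1.71·(-4)·0
= 8.7723 + 1024 + 0 = 1032.7723.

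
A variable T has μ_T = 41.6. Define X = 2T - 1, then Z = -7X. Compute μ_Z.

μ_X = 2·41.6 + (-1) = 82.2.
μ_Z = (-7)·82.2 = -575.4.

μ_Z = -575.4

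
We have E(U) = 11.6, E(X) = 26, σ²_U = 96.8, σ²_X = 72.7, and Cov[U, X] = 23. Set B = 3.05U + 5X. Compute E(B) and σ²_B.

E(B) = 3.05·E(U) + 5·E(X) = 3.05·11.6 + 5·26 = 165.38.
σ²_B = a²·σ²_U + b²·σ²_X + 2ab·Cov[U, X] with a = 3.05, b = 5.
= 3.05²·96.8 + 5²·72.7 + 2·3.05·5·23
= 900.482 + 1817.5 + 701.5 = 3419.482.

E(B) = 165.38, σ²_B = 3419.482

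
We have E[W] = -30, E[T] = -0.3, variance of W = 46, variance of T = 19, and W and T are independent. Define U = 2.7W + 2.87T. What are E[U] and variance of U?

E[U] = 2.7·E[W] + 2.87·E[T] = 2.7·(-30) + 2.87·(-0.3) = -81.861.
variance of U = a²·variance of W + b²·variance of T + 2ab·covariance of W and T with a = 2.7, b = 2.87.
Independence gives covariance of W and T = 0.
= 2.7²·46 + 2.87²·19 + 2·2.7·2.87·0
= 335.34 + 156.5011 + 0 = 491.8411.

E[U] = -81.861, variance of U = 491.8411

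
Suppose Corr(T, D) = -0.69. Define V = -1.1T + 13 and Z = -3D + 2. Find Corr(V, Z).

Corr(V, Z) = -0.69

Linear rescalings preserve correlation up to sign; here the slopes -1.1 and -3 have the same sign, so Corr(V, Z) = Corr(T, D) = -0.69.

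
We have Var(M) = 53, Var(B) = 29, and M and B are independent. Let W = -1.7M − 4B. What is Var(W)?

Var(W) = 617.17

Var(W) = a²·Var(M) + b²·Var(B) + 2ab·Cov(M, B) with a = -1.7, b = -4.
Independence gives Cov(M, B) = 0.
= (-1.7)²·53 + (-4)²·29 + 2·(-1.7)·(-4)·0
= 153.17 + 464 + 0 = 617.17.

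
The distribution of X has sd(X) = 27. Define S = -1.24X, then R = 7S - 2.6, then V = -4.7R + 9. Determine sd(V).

sd(V) = 1101.492

sd(S) = |-1.24|·27 = 33.48.
sd(R) = |7|·33.48 = 234.36.
sd(V) = |-4.7|·234.36 = 1101.492.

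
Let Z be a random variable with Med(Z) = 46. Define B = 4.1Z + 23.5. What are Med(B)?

A linear map preserves order up to sign, so Med(B) = a·Med(Z) + b = 4.1·46 + 23.5 = 212.1.

Med(B) = 212.1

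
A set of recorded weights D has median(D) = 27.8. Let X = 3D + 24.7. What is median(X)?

A linear map preserves order up to sign, so median(X) = a·median(D) + b = 3·27.8 + 24.7 = 108.1.

median(X) = 108.1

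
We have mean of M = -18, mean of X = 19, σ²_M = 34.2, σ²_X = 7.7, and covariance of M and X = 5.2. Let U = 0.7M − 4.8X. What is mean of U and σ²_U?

mean of U = 0.7·mean of M + (-4.8)·mean of X = 0.7·(-18) + (-4.8)·19 = -103.8.
σ²_U = a²·σ²_M + b²·σ²_X + 2ab·covariance of M and X with a = 0.7, b = -4.8.
= 0.7²·34.2 + (-4.8)²·7.7 + 2·0.7·(-4.8)·5.2
= 16.758 + 177.408 + (-34.944) = 159.222.

mean of U = -103.8, σ²_U = 159.222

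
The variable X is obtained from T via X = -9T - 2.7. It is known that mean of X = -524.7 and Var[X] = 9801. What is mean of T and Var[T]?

From X = -9T - 2.7: mean of X = a·mean of T + b, so mean of T = (mean of X − b)/a = (-524.7 − (-2.7))/(-9) = 58.
Var[X] = a²·Var[T], so Var[T] = 9801/(-9)² = 121.

mean of T = 58, Var[T] = 121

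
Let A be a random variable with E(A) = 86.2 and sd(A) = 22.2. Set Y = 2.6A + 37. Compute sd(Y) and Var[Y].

sd(Y) = 57.72, Var[Y] = 3331.5984

Y = 2.6A + 37 is linear with a = 2.6, b = 37.
sd(Y) = |a|·sd(A) = |2.6|·22.2 = 57.72.
Var[A] = 22.2² = 492.84.
Var[Y] = a²·Var[A] = 2.6²·492.84 = 3331.5984 (the additive constant 37 does not affect variance).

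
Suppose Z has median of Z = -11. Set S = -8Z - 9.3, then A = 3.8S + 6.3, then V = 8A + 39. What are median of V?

median of V = 2481.88

median of S = (-8)·(-11) + (-9.3) = 78.7.
median of A = 3.8·78.7 + 6.3 = 305.36.
median of V = 8·305.36 + 39 = 2481.88.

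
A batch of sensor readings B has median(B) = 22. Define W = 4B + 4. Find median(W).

A linear map preserves order up to sign, so median(W) = a·median(B) + b = 4·22 + 4 = 92.

median(W) = 92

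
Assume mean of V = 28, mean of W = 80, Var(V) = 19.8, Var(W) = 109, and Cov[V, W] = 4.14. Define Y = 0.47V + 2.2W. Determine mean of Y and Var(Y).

mean of Y = 0.47·mean of V + 2.2·mean of W = 0.47·28 + 2.2·80 = 189.16.
Var(Y) = a²·Var(V) + b²·Var(W) + 2ab·Cov[V, W] with a = 0.47, b = 2.2.
= 0.47²·19.8 + 2.2²·109 + 2·0.47·2.2·4.14
= 4.37382 + 527.56 + 8.56152 = 540.49534.

mean of Y = 189.16, Var(Y) = 540.49534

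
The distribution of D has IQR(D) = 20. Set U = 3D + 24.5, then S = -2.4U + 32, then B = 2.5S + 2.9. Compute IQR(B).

IQR(U) = |3|·20 = 60.
IQR(S) = |-2.4|·60 = 144.
IQR(B) = |2.5|·144 = 360.

IQR(B) = 360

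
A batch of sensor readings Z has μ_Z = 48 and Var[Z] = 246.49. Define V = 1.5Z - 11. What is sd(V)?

V = 1.5Z - 11 is linear with a = 1.5, b = -11.
sd(Z) = √246.49 = 15.7.
sd(V) = |a|·sd(Z) = |1.5|·15.7 = 23.55.

sd(V) = 23.55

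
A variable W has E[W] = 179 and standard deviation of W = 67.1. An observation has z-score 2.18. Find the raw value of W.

W = 325.278

W = E[W] + z·standard deviation of W = 179 + 2.18·67.1 = 325.278.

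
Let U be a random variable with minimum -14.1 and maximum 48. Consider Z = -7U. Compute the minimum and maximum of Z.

a = -7 < 0, so order reverses: min(Z) = a·max(U)+b = (-7)·48 = -336; max(Z) = a·min(U)+b = (-7)·(-14.1) = 98.7.

min(Z) = -336, max(Z) = 98.7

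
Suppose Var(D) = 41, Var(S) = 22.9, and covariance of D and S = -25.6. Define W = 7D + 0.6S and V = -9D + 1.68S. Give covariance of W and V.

By bilinearity, covariance of W and V = ac·Var(D) + bd·Var(S) + (ad+bc)·covariance of D and S, with a=7, b=0.6, c=-9, d=1.68.
ac·Var(D) = 7·(-9)·41 = -2583
bd·Var(S) = 0.6·1.68·22.9 = 23.0832
(ad+bc)·covariance of D and S = (6.36)·(-25.6) = -162.816
covariance of W and V = -2583 + 23.0832 + (-162.816) = -2722.7328.

covariance of W and V = -2722.7328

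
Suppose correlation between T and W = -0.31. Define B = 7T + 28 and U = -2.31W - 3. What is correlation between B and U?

correlation between B and U = 0.31

Linear rescalings preserve |correlation|; the slopes 7 and -2.31 have opposite signs, so the correlation flips sign: correlation between B and U = −correlation between T and W = 0.31.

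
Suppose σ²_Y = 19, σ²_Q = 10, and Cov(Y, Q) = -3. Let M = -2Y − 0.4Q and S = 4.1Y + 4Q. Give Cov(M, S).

By bilinearity, Cov(M, S) = ac·σ²_Y + bd·σ²_Q + (ad+bc)·Cov(Y, Q), with a=-2, b=-0.4, c=4.1, d=4.
ac·σ²_Y = (-2)·4.1·19 = -155.8
bd·σ²_Q = (-0.4)·4·10 = -16
(ad+bc)·Cov(Y, Q) = (-9.64)·(-3) = 28.92
Cov(M, S) = -155.8 + (-16) + 28.92 = -142.88.

Cov(M, S) = -142.88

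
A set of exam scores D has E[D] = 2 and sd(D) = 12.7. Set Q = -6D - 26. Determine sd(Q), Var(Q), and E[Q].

sd(Q) = 76.2, Var(Q) = 5806.44, E[Q] = -38

Q = -6D - 26 is linear with a = -6, b = -26.
sd(Q) = |a|·sd(D) = |-6|·12.7 = 76.2.
Var(D) = 12.7² = 161.29.
Var(Q) = a²·Var(D) = (-6)²·161.29 = 5806.44 (the additive constant -26 does not affect variance).
E[Q] = a·E[D] + b = (-6)·2 + (-26) = -38.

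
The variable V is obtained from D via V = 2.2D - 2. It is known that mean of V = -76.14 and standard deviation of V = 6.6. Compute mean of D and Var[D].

mean of D = -33.7, Var[D] = 9

From V = 2.2D - 2: mean of V = a·mean of D + b, so mean of D = (mean of V − b)/a = (-76.14 − (-2))/2.2 = -33.7.
Var[V] = 6.6² = 43.56.
Var[V] = a²·Var[D], so Var[D] = 43.56/2.2² = 9.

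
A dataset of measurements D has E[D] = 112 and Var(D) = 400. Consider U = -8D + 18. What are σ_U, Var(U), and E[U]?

U = -8D + 18 is linear with a = -8, b = 18.
σ_D = √400 = 20.
σ_U = |a|·σ_D = |-8|·20 = 160.
Var(U) = a²·Var(D) = (-8)²·400 = 25600 (the additive constant 18 does not affect variance).
E[U] = a·E[D] + b = (-8)·112 + 18 = -878.

σ_U = 160, Var(U) = 25600, E[U] = -878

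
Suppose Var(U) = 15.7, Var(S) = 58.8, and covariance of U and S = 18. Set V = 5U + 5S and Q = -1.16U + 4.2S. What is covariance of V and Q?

By bilinearity, covariance of V and Q = ac·Var(U) + bd·Var(S) + (ad+bc)·covariance of U and S, with a=5, b=5, c=-1.16, d=4.2.
ac·Var(U) = 5·(-1.16)·15.7 = -91.06
bd·Var(S) = 5·4.2·58.8 = 1234.8
(ad+bc)·covariance of U and S = (15.2)·18 = 273.6
covariance of V and Q = -91.06 + 1234.8 + 273.6 = 1417.34.

covariance of V and Q = 1417.34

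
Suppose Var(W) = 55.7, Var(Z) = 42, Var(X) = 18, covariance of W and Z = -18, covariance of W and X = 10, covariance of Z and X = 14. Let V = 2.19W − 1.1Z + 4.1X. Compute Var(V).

Var(V) = a²·Var(W) + b²·Var(Z) + c²·Var(X) + 2ab·covariance of W and Z + 2ac·covariance of W and X + 2bc·covariance of Z and X, with a = 2.19, b = -1.1, c = 4.1.
= 267.14277 + 50.82 + 302.58 + 86.724 + 179.58 + (-126.28)
= 760.56677.

Var(V) = 760.56677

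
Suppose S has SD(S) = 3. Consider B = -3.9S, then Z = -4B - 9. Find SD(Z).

SD(B) = |-3.9|·3 = 11.7.
SD(Z) = |-4|·11.7 = 46.8.

SD(Z) = 46.8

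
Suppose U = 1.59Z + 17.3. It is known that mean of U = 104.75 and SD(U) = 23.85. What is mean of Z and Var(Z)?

From U = 1.59Z + 17.3: mean of U = a·mean of Z + b, so mean of Z = (mean of U − b)/a = (104.75 − 17.3)/1.59 = 55.
Var(U) = 23.85² = 568.8225.
Var(U) = a²·Var(Z), so Var(Z) = 568.8225/1.59² = 225.

mean of Z = 55, Var(Z) = 225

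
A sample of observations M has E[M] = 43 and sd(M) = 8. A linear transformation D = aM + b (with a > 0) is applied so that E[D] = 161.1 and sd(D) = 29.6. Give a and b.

sd(D) = a·sd(M) (a > 0), so a = 29.6/8 = 3.7.
E[D] = a·E[M] + b, so b = 161.1 − 3.7·43 = 2.

a = 3.7, b = 2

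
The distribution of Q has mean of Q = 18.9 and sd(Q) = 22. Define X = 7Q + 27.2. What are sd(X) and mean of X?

X = 7Q + 27.2 is linear with a = 7, b = 27.2.
sd(X) = |a|·sd(Q) = |7|·22 = 154.
mean of X = a·mean of Q + b = 7·18.9 + 27.2 = 159.5.

sd(X) = 154, mean of X = 159.5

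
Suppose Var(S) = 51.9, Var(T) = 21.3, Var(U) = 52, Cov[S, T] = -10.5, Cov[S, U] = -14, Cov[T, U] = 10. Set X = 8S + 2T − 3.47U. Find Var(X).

Var(X) = 4335.4068

Var(X) = a²·Var(S) + b²·Var(T) + c²·Var(U) + 2ab·Cov[S, T] + 2ac·Cov[S, U] + 2bc·Cov[T, U], with a = 8, b = 2, c = -3.47.
= 3321.6 + 85.2 + 626.1268 + (-336) + 777.28 + (-138.8)
= 4335.4068.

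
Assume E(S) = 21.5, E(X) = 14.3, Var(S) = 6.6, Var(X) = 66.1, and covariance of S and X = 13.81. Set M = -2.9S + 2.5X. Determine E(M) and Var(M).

E(M) = -26.6, Var(M) = 268.386

E(M) = (-2.9)·E(S) + 2.5·E(X) = (-2.9)·21.5 + 2.5·14.3 = -26.6.
Var(M) = a²·Var(S) + b²·Var(X) + 2ab·covariance of S and X with a = -2.9, b = 2.5.
= (-2.9)²·6.6 + 2.5²·66.1 + 2·(-2.9)·2.5·13.81
= 55.506 + 413.125 + (-200.245) = 268.386.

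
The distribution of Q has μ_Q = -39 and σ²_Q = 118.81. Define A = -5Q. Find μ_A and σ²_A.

A = -5Q is linear with a = -5, b = 0.
μ_A = a·μ_Q + b = (-5)·(-39) = 195.
σ²_A = a²·σ²_Q = (-5)²·118.81 = 2970.25.

μ_A = 195, σ²_A = 2970.25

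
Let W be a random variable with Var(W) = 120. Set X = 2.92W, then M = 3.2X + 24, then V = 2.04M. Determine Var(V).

Var(X) = 2.92²·120 = 1023.168.
Var(M) = 3.2²·1023.168 = 10477.24032.
Var(V) = 2.04²·10477.24032 = 43602.083315712.

Var(V) = 43602.083315712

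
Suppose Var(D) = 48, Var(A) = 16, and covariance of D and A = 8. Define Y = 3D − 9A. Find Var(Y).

Var(Y) = a²·Var(D) + b²·Var(A) + 2ab·covariance of D and A with a = 3, b = -9.
= 3²·48 + (-9)²·16 + 2·3·(-9)·8
= 432 + 1296 + (-432) = 1296.

Var(Y) = 1296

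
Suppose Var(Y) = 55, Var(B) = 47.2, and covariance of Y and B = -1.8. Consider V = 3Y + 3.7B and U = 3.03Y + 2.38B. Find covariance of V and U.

By bilinearity, covariance of V and U = ac·Var(Y) + bd·Var(B) + (ad+bc)·covariance of Y and B, with a=3, b=3.7, c=3.03, d=2.38.
ac·Var(Y) = 3·3.03·55 = 499.95
bd·Var(B) = 3.7·2.38·47.2 = 415.6432
(ad+bc)·covariance of Y and B = (18.351)·(-1.8) = -33.0318
covariance of V and U = 499.95 + 415.6432 + (-33.0318) = 882.5614.

covariance of V and U = 882.5614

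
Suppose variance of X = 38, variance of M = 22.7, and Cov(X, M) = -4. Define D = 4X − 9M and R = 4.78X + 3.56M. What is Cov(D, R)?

By bilinearity, Cov(D, R) = ac·variance of X + bd·variance of M + (ad+bc)·Cov(X, M), with a=4, b=-9, c=4.78, d=3.56.
ac·variance of X = 4·4.78·38 = 726.56
bd·variance of M = (-9)·3.56·22.7 = -727.308
(ad+bc)·Cov(X, M) = (-28.78)·(-4) = 115.12
Cov(D, R) = 726.56 + (-727.308) + 115.12 = 114.372.

Cov(D, R) = 114.372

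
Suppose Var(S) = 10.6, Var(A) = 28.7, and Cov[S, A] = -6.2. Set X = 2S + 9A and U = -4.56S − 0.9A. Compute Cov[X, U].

Cov[X, U] = -63.534

By bilinearity, Cov[X, U] = ac·Var(S) + bd·Var(A) + (ad+bc)·Cov[S, A], with a=2, b=9, c=-4.56, d=-0.9.
ac·Var(S) = 2·(-4.56)·10.6 = -96.672
bd·Var(A) = 9·(-0.9)·28.7 = -232.47
(ad+bc)·Cov[S, A] = (-42.84)·(-6.2) = 265.608
Cov[X, U] = -96.672 + (-232.47) + 265.608 = -63.534.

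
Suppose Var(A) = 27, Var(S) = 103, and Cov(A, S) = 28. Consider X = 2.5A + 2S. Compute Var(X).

Var(X) = 860.75

Var(X) = a²·Var(A) + b²·Var(S) + 2ab·Cov(A, S) with a = 2.5, b = 2.
= 2.5²·27 + 2²·103 + 2·2.5·2·28
= 168.75 + 412 + 280 = 860.75.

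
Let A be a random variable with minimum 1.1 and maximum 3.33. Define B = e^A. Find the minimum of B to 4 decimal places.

min(B) = 3.0042

e^A is increasing on this domain, so min(B) comes from min(A) = 1.1: min(B) = exp(1.1) ≈ 3.0042.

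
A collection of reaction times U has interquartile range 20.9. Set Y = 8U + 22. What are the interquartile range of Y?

Under Y = aU + b, IQR(Y) = |a|·IQR(U) = |8|·20.9 = 167.2 (shifts cancel; spread scales by |a|).

IQR(Y) = 167.2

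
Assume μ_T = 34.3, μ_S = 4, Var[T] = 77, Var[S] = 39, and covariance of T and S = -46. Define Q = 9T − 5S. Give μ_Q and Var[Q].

μ_Q = 288.7, Var[Q] = 11352

μ_Q = 9·μ_T + (-5)·μ_S = 9·34.3 + (-5)·4 = 288.7.
Var[Q] = a²·Var[T] + b²·Var[S] + 2ab·covariance of T and S with a = 9, b = -5.
= 9²·77 + (-5)²·39 + 2·9·(-5)·(-46)
= 6237 + 975 + 4140 = 11352.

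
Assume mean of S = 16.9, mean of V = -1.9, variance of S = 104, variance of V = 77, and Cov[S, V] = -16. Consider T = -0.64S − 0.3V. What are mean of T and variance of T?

mean of T = (-0.64)·mean of S + (-0.3)·mean of V = (-0.64)·16.9 + (-0.3)·(-1.9) = -10.246.
variance of T = a²·variance of S + b²·variance of V + 2ab·Cov[S, V] with a = -0.64, b = -0.3.
= (-0.64)²·104 + (-0.3)²·77 + 2·(-0.64)·(-0.3)·(-16)
= 42.5984 + 6.93 + (-6.144) = 43.3844.

mean of T = -10.246, variance of T = 43.3844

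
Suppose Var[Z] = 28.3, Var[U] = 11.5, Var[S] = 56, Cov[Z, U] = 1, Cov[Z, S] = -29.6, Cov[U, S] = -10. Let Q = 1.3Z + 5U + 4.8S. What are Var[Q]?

Var[Q] = 789.159

Var[Q] = a²·Var[Z] + b²·Var[U] + c²·Var[S] + 2ab·Cov[Z, U] + 2ac·Cov[Z, S] + 2bc·Cov[U, S], with a = 1.3, b = 5, c = 4.8.
= 47.827 + 287.5 + 1290.24 + 13 + (-369.408) + (-480)
= 789.159.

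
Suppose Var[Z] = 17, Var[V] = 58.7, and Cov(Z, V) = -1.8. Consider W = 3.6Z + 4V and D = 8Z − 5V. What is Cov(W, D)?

Cov(W, D) = -709.6

By bilinearity, Cov(W, D) = ac·Var[Z] + bd·Var[V] + (ad+bc)·Cov(Z, V), with a=3.6, b=4, c=8, d=-5.
ac·Var[Z] = 3.6·8·17 = 489.6
bd·Var[V] = 4·(-5)·58.7 = -1174
(ad+bc)·Cov(Z, V) = (14)·(-1.8) = -25.2
Cov(W, D) = 489.6 + (-1174) + (-25.2) = -709.6.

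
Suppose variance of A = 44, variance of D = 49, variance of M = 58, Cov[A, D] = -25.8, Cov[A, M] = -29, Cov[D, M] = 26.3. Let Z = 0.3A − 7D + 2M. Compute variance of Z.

variance of Z = 1974.12

variance of Z = a²·variance of A + b²·variance of D + c²·variance of M + 2ab·Cov[A, D] + 2ac·Cov[A, M] + 2bc·Cov[D, M], with a = 0.3, b = -7, c = 2.
= 3.96 + 2401 + 232 + 108.36 + (-34.8) + (-736.4)
= 1974.12.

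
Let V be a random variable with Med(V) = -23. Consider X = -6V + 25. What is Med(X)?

A linear map preserves order up to sign, so Med(X) = a·Med(V) + b = (-6)·(-23) + 25 = 163.

Med(X) = 163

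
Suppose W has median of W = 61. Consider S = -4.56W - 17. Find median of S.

A linear map preserves order up to sign, so median of S = a·median of W + b = (-4.56)·61 + (-17) = -295.16.

median of S = -295.16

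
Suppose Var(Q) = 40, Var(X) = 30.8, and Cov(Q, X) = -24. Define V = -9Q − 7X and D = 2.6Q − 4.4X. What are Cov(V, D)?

By bilinearity, Cov(V, D) = ac·Var(Q) + bd·Var(X) + (ad+bc)·Cov(Q, X), with a=-9, b=-7, c=2.6, d=-4.4.
ac·Var(Q) = (-9)·2.6·40 = -936
bd·Var(X) = (-7)·(-4.4)·30.8 = 948.64
(ad+bc)·Cov(Q, X) = (21.4)·(-24) = -513.6
Cov(V, D) = -936 + 948.64 + (-513.6) = -500.96.

Cov(V, D) = -500.96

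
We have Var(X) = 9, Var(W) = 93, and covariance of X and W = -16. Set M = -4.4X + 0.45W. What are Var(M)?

Var(M) = 256.4325

Var(M) = a²·Var(X) + b²·Var(W) + 2ab·covariance of X and W with a = -4.4, b = 0.45.
= (-4.4)²·9 + 0.45²·93 + 2·(-4.4)·0.45·(-16)
= 174.24 + 18.8325 + 63.36 = 256.4325.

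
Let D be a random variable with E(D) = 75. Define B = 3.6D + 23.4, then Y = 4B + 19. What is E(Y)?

E(B) = 3.6·75 + 23.4 = 293.4.
E(Y) = 4·293.4 + 19 = 1192.6.

E(Y) = 1192.6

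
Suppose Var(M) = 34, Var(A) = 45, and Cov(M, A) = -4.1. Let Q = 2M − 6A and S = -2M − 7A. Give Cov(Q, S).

By bilinearity, Cov(Q, S) = ac·Var(M) + bd·Var(A) + (ad+bc)·Cov(M, A), with a=2, b=-6, c=-2, d=-7.
ac·Var(M) = 2·(-2)·34 = -136
bd·Var(A) = (-6)·(-7)·45 = 1890
(ad+bc)·Cov(M, A) = (-2)·(-4.1) = 8.2
Cov(Q, S) = -136 + 1890 + 8.2 = 1762.2.

Cov(Q, S) = 1762.2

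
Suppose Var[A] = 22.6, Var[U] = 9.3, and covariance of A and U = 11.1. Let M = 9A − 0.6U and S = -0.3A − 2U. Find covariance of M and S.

covariance of M and S = -247.662

By bilinearity, covariance of M and S = ac·Var[A] + bd·Var[U] + (ad+bc)·covariance of A and U, with a=9, b=-0.6, c=-0.3, d=-2.
ac·Var[A] = 9·(-0.3)·22.6 = -61.02
bd·Var[U] = (-0.6)·(-2)·9.3 = 11.16
(ad+bc)·covariance of A and U = (-17.82)·11.1 = -197.802
covariance of M and S = -61.02 + 11.16 + (-197.802) = -247.662.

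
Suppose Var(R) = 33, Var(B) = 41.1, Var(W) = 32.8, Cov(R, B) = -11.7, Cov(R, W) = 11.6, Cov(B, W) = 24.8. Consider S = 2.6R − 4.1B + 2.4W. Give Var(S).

Var(S) = a²·Var(R) + b²·Var(B) + c²·Var(W) + 2ab·Cov(R, B) + 2ac·Cov(R, W) + 2bc·Cov(B, W), with a = 2.6, b = -4.1, c = 2.4.
= 223.08 + 690.891 + 188.928 + 249.444 + 144.768 + (-488.064)
= 1009.047.

Var(S) = 1009.047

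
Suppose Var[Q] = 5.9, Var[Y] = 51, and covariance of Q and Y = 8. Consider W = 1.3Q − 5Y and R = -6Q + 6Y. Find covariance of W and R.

By bilinearity, covariance of W and R = ac·Var[Q] + bd·Var[Y] + (ad+bc)·covariance of Q and Y, with a=1.3, b=-5, c=-6, d=6.
ac·Var[Q] = 1.3·(-6)·5.9 = -46.02
bd·Var[Y] = (-5)·6·51 = -1530
(ad+bc)·covariance of Q and Y = (37.8)·8 = 302.4
covariance of W and R = -46.02 + (-1530) + 302.4 = -1273.62.

covariance of W and R = -1273.62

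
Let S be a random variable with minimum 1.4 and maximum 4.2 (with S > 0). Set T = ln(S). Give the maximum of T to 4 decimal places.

max(T) = 1.4351

ln(S) is increasing on this domain, so max(T) comes from max(S) = 4.2: max(T) = ln(4.2) ≈ 1.4351.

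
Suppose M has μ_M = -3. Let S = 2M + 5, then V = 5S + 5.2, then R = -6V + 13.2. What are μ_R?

μ_S = 2·(-3) + 5 = -1.
μ_V = 5·(-1) + 5.2 = 0.2.
μ_R = (-6)·0.2 + 13.2 = 12.

μ_R = 12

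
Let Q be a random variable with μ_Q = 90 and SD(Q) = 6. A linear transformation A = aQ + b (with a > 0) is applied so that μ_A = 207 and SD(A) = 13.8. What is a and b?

SD(A) = a·SD(Q) (a > 0), so a = 13.8/6 = 2.3.
μ_A = a·μ_Q + b, so b = 207 − 2.3·90 = 0.

a = 2.3, b = 0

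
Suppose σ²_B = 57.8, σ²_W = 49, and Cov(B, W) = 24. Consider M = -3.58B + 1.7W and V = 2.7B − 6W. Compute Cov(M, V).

By bilinearity, Cov(M, V) = ac·σ²_B + bd·σ²_W + (ad+bc)·Cov(B, W), with a=-3.58, b=1.7, c=2.7, d=-6.
ac·σ²_B = (-3.58)·2.7·57.8 = -558.6948
bd·σ²_W = 1.7·(-6)·49 = -499.8
(ad+bc)·Cov(B, W) = (26.07)·24 = 625.68
Cov(M, V) = -558.6948 + (-499.8) + 625.68 = -432.8148.

Cov(M, V) = -432.8148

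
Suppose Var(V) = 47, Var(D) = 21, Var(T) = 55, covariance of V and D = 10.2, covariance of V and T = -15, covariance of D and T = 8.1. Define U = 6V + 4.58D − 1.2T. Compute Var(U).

Var(U) = a²·Var(V) + b²·Var(D) + c²·Var(T) + 2ab·covariance of V and D + 2ac·covariance of V and T + 2bc·covariance of D and T, with a = 6, b = 4.58, c = -1.2.
= 1692 + 440.5044 + 79.2 + 560.592 + 216 + (-89.0352)
= 2899.2612.

Var(U) = 2899.2612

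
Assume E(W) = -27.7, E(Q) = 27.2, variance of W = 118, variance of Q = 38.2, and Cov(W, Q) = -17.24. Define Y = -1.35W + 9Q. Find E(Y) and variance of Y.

E(Y) = 282.195, variance of Y = 3728.187

E(Y) = (-1.35)·E(W) + 9·E(Q) = (-1.35)·(-27.7) + 9·27.2 = 282.195.
variance of Y = a²·variance of W + b²·variance of Q + 2ab·Cov(W, Q) with a = -1.35, b = 9.
= (-1.35)²·118 + 9²·38.2 + 2·(-1.35)·9·(-17.24)
= 215.055 + 3094.2 + 418.932 = 3728.187.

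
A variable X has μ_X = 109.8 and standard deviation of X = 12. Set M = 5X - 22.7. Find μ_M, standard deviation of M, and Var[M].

μ_M = 526.3, standard deviation of M = 60, Var[M] = 3600

M = 5X - 22.7 is linear with a = 5, b = -22.7.
μ_M = a·μ_X + b = 5·109.8 + (-22.7) = 526.3.
standard deviation of M = |a|·standard deviation of X = |5|·12 = 60.
Var[X] = 12² = 144.
Var[M] = a²·Var[X] = 5²·144 = 3600 (the additive constant -22.7 does not affect variance).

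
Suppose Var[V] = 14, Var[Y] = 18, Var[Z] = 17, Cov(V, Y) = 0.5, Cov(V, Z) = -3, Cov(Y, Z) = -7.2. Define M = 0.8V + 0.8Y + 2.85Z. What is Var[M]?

Var[M] = a²·Var[V] + b²·Var[Y] + c²·Var[Z] + 2ab·Cov(V, Y) + 2ac·Cov(V, Z) + 2bc·Cov(Y, Z), with a = 0.8, b = 0.8, c = 2.85.
= 8.96 + 11.52 + 138.0825 + 0.64 + (-13.68) + (-32.832)
= 112.6905.

Var[M] = 112.6905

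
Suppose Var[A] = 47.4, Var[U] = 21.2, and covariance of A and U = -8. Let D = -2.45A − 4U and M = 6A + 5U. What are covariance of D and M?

By bilinearity, covariance of D and M = ac·Var[A] + bd·Var[U] + (ad+bc)·covariance of A and U, with a=-2.45, b=-4, c=6, d=5.
ac·Var[A] = (-2.45)·6·47.4 = -696.78
bd·Var[U] = (-4)·5·21.2 = -424
(ad+bc)·covariance of A and U = (-36.25)·(-8) = 290
covariance of D and M = -696.78 + (-424) + 290 = -830.78.

covariance of D and M = -830.78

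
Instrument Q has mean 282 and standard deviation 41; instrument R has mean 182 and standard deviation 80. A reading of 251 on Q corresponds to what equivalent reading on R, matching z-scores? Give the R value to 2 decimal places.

z = (251 − 282)/41 ≈ -0.7561.
R = 182 + z·80 = 182 + (251 − 282)·80/41 ≈ 121.51.

R = 121.51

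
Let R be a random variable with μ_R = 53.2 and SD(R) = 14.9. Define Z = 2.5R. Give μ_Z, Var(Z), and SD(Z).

Z = 2.5R is linear with a = 2.5, b = 0.
μ_Z = a·μ_R + b = 2.5·53.2 = 133.
Var(R) = 14.9² = 222.01.
Var(Z) = a²·Var(R) = 2.5²·222.01 = 1387.5625.
SD(Z) = |a|·SD(R) = |2.5|·14.9 = 37.25.

μ_Z = 133, Var(Z) = 1387.5625, SD(Z) = 37.25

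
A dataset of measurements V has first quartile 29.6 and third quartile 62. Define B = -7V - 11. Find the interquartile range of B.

IQR of V = Q3 − Q1 = 62 − 29.6 = 32.4.
Under B = aV + b, IQR(B) = |a|·IQR(V) = |-7|·32.4 = 226.8 (shifts cancel; spread scales by |a|).

IQR(B) = 226.8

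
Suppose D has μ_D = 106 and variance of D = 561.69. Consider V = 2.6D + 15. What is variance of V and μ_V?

V = 2.6D + 15 is linear with a = 2.6, b = 15.
variance of V = a²·variance of D = 2.6²·561.69 = 3797.0244 (the additive constant 15 does not affect variance).
μ_V = a·μ_D + b = 2.6·106 + 15 = 290.6.

variance of V = 3797.0244, μ_V = 290.6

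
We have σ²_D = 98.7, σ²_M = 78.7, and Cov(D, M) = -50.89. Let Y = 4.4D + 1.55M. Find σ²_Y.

σ²_Y = 1405.76915

σ²_Y = a²·σ²_D + b²·σ²_M + 2ab·Cov(D, M) with a = 4.4, b = 1.55.
= 4.4²·98.7 + 1.55²·78.7 + 2·4.4·1.55·(-50.89)
= 1910.832 + 189.07675 + (-694.1396) = 1405.76915.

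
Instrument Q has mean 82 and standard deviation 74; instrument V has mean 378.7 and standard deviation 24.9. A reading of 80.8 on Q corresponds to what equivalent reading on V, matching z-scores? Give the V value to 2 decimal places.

V = 378.30

z = (80.8 − 82)/74 ≈ -0.0162.
V = 378.7 + z·24.9 = 378.7 + (80.8 − 82)·24.9/74 ≈ 378.30.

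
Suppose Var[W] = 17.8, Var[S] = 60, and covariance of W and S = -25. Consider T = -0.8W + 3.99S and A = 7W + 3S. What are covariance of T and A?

covariance of T and A = -19.73

By bilinearity, covariance of T and A = ac·Var[W] + bd·Var[S] + (ad+bc)·covariance of W and S, with a=-0.8, b=3.99, c=7, d=3.
ac·Var[W] = (-0.8)·7·17.8 = -99.68
bd·Var[S] = 3.99·3·60 = 718.2
(ad+bc)·covariance of W and S = (25.53)·(-25) = -638.25
covariance of T and A = -99.68 + 718.2 + (-638.25) = -19.73.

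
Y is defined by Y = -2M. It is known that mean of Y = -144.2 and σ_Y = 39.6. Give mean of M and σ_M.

mean of M = 72.1, σ_M = 19.8

From Y = -2M: mean of Y = a·mean of M + b, so mean of M = (mean of Y − b)/a = (-144.2 − 0)/(-2) = 72.1.
σ_Y = |a|·σ_M, so σ_M = 39.6/|-2| = 19.8.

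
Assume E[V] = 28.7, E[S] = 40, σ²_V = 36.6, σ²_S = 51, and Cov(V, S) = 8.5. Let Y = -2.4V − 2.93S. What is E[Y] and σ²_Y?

E[Y] = -186.08, σ²_Y = 768.1899

E[Y] = (-2.4)·E[V] + (-2.93)·E[S] = (-2.4)·28.7 + (-2.93)·40 = -186.08.
σ²_Y = a²·σ²_V + b²·σ²_S + 2ab·Cov(V, S) with a = -2.4, b = -2.93.
= (-2.4)²·36.6 + (-2.93)²·51 + 2·(-2.4)·(-2.93)·8.5
= 210.816 + 437.8299 + 119.544 = 768.1899.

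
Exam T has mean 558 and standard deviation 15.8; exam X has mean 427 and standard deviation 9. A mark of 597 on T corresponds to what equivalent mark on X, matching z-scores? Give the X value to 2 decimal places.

z = (597 − 558)/15.8 ≈ 2.4684.
X = 427 + z·9 = 427 + (597 − 558)·9/15.8 ≈ 449.22.

X = 449.22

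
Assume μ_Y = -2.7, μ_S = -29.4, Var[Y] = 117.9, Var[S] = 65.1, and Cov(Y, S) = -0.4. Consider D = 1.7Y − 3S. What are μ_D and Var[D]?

μ_D = 1.7·μ_Y + (-3)·μ_S = 1.7·(-2.7) + (-3)·(-29.4) = 83.61.
Var[D] = a²·Var[Y] + b²·Var[S] + 2ab·Cov(Y, S) with a = 1.7, b = -3.
= 1.7²·117.9 + (-3)²·65.1 + 2·1.7·(-3)·(-0.4)
= 340.731 + 585.9 + 4.08 = 930.711.

μ_D = 83.61, Var[D] = 930.711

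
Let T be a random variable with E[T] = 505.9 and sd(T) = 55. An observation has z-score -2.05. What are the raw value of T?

T = 393.15

T = E[T] + z·sd(T) = 505.9 + (-2.05)·55 = 393.15.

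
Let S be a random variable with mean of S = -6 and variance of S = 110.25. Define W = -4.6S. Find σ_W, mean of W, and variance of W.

W = -4.6S is linear with a = -4.6, b = 0.
σ_S = √110.25 = 10.5.
σ_W = |a|·σ_S = |-4.6|·10.5 = 48.3.
mean of W = a·mean of S + b = (-4.6)·(-6) = 27.6.
variance of W = a²·variance of S = (-4.6)²·110.25 = 2332.89.

σ_W = 48.3, mean of W = 27.6, variance of W = 2332.89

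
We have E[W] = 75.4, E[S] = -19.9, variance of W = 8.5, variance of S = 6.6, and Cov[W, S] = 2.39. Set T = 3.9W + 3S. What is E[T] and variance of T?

E[T] = 3.9·E[W] + 3·E[S] = 3.9·75.4 + 3·(-19.9) = 234.36.
variance of T = a²·variance of W + b²·variance of S + 2ab·Cov[W, S] with a = 3.9, b = 3.
= 3.9²·8.5 + 3²·6.6 + 2·3.9·3·2.39
= 129.285 + 59.4 + 55.926 = 244.611.

E[T] = 234.36, variance of T = 244.611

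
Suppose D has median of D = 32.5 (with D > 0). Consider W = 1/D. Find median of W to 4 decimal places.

1/D is monotone on this domain, so median of W = 1/(32.5) ≈ 0.0308.

median of W = 0.0308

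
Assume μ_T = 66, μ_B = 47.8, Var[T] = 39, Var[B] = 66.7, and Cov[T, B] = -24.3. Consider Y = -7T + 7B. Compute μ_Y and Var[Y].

μ_Y = (-7)·μ_T + 7·μ_B = (-7)·66 + 7·47.8 = -127.4.
Var[Y] = a²·Var[T] + b²·Var[B] + 2ab·Cov[T, B] with a = -7, b = 7.
= (-7)²·39 + 7²·66.7 + 2·(-7)·7·(-24.3)
= 1911 + 3268.3 + 2381.4 = 7560.7.

μ_Y = -127.4, Var[Y] = 7560.7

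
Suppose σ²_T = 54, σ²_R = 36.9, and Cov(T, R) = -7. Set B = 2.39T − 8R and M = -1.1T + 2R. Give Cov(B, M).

Cov(B, M) = -827.426

By bilinearity, Cov(B, M) = ac·σ²_T + bd·σ²_R + (ad+bc)·Cov(T, R), with a=2.39, b=-8, c=-1.1, d=2.
ac·σ²_T = 2.39·(-1.1)·54 = -141.966
bd·σ²_R = (-8)·2·36.9 = -590.4
(ad+bc)·Cov(T, R) = (13.58)·(-7) = -95.06
Cov(B, M) = -141.966 + (-590.4) + (-95.06) = -827.426.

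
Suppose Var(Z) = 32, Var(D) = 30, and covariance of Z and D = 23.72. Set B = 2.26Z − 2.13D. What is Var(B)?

Var(B) = 71.183528

Var(B) = a²·Var(Z) + b²·Var(D) + 2ab·covariance of Z and D with a = 2.26, b = -2.13.
= 2.26²·32 + (-2.13)²·30 + 2·2.26·(-2.13)·23.72
= 163.4432 + 136.107 + (-228.366672) = 71.183528.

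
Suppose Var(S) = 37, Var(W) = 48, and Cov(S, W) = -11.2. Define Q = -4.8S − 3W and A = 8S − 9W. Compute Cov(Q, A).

By bilinearity, Cov(Q, A) = ac·Var(S) + bd·Var(W) + (ad+bc)·Cov(S, W), with a=-4.8, b=-3, c=8, d=-9.
ac·Var(S) = (-4.8)·8·37 = -1420.8
bd·Var(W) = (-3)·(-9)·48 = 1296
(ad+bc)·Cov(S, W) = (19.2)·(-11.2) = -215.04
Cov(Q, A) = -1420.8 + 1296 + (-215.04) = -339.84.

Cov(Q, A) = -339.84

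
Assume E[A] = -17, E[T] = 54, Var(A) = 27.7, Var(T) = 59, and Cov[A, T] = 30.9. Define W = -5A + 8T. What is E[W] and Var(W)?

E[W] = 517, Var(W) = 1996.5

E[W] = (-5)·E[A] + 8·E[T] = (-5)·(-17) + 8·54 = 517.
Var(W) = a²·Var(A) + b²·Var(T) + 2ab·Cov[A, T] with a = -5, b = 8.
= (-5)²·27.7 + 8²·59 + 2·(-5)·8·30.9
= 692.5 + 3776 + (-2472) = 1996.5.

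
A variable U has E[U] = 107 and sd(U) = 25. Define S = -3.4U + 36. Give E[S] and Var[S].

S = -3.4U + 36 is linear with a = -3.4, b = 36.
E[S] = a·E[U] + b = (-3.4)·107 + 36 = -327.8.
Var[U] = 25² = 625.
Var[S] = a²·Var[U] = (-3.4)²·625 = 7225 (the additive constant 36 does not affect variance).

E[S] = -327.8, Var[S] = 7225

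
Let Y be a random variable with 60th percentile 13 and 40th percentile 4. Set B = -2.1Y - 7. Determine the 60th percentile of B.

Since a = -2.1 < 0 the transformation is decreasing, reversing order: the 60th percentile of B corresponds to the 40th percentile of Y.
So P_{60}(B) = a·P_{40}(Y) + b = (-2.1)·4 + (-7) = -15.4.

60th percentile of B = -15.4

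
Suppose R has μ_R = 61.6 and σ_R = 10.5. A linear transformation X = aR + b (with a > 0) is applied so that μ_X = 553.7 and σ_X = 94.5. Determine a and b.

σ_X = a·σ_R (a > 0), so a = 94.5/10.5 = 9.
μ_X = a·μ_R + b, so b = 553.7 − 9·61.6 = -0.7.

a = 9, b = -0.7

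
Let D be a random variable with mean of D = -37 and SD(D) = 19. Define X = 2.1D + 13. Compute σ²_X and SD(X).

X = 2.1D + 13 is linear with a = 2.1, b = 13.
σ²_D = 19² = 361.
σ²_X = a²·σ²_D = 2.1²·361 = 1592.01 (the additive constant 13 does not affect variance).
SD(X) = |a|·SD(D) = |2.1|·19 = 39.9.

σ²_X = 1592.01, SD(X) = 39.9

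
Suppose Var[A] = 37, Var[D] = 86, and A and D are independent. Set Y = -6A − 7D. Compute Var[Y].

Var[Y] = 5546

Var[Y] = a²·Var[A] + b²·Var[D] + 2ab·Cov[A, D] with a = -6, b = -7.
Independence gives Cov[A, D] = 0.
= (-6)²·37 + (-7)²·86 + 2·(-6)·(-7)·0
= 1332 + 4214 + 0 = 5546.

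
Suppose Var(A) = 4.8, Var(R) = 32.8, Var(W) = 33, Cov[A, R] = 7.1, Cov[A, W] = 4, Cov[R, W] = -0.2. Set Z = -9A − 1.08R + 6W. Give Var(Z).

Var(Z) = 1323.67392

Var(Z) = a²·Var(A) + b²·Var(R) + c²·Var(W) + 2ab·Cov[A, R] + 2ac·Cov[A, W] + 2bc·Cov[R, W], with a = -9, b = -1.08, c = 6.
= 388.8 + 38.25792 + 1188 + 138.024 + (-432) + 2.592
= 1323.67392.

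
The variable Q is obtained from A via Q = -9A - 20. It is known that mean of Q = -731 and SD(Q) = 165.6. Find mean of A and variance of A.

mean of A = 79, variance of A = 338.56

From Q = -9A - 20: mean of Q = a·mean of A + b, so mean of A = (mean of Q − b)/a = (-731 − (-20))/(-9) = 79.
variance of Q = 165.6² = 27423.36.
variance of Q = a²·variance of A, so variance of A = 27423.36/(-9)² = 338.56.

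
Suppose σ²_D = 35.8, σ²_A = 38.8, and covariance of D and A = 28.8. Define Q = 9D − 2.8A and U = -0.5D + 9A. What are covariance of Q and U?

By bilinearity, covariance of Q and U = ac·σ²_D + bd·σ²_A + (ad+bc)·covariance of D and A, with a=9, b=-2.8, c=-0.5, d=9.
ac·σ²_D = 9·(-0.5)·35.8 = -161.1
bd·σ²_A = (-2.8)·9·38.8 = -977.76
(ad+bc)·covariance of D and A = (82.4)·28.8 = 2373.12
covariance of Q and U = -161.1 + (-977.76) + 2373.12 = 1234.26.

covariance of Q and U = 1234.26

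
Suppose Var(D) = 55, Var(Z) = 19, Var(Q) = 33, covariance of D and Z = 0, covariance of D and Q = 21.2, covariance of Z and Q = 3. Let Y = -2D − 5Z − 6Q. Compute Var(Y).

Var(Y) = 2571.8

Var(Y) = a²·Var(D) + b²·Var(Z) + c²·Var(Q) + 2ab·covariance of D and Z + 2ac·covariance of D and Q + 2bc·covariance of Z and Q, with a = -2, b = -5, c = -6.
= 220 + 475 + 1188 + 0 + 508.8 + 180
= 2571.8.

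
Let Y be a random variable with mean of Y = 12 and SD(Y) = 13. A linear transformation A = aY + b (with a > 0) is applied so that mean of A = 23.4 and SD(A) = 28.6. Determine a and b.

SD(A) = a·SD(Y) (a > 0), so a = 28.6/13 = 2.2.
mean of A = a·mean of Y + b, so b = 23.4 − 2.2·12 = -3.

a = 2.2, b = -3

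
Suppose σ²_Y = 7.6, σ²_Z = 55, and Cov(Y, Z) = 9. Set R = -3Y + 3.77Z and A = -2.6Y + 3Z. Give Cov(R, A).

Cov(R, A) = 512.112

By bilinearity, Cov(R, A) = ac·σ²_Y + bd·σ²_Z + (ad+bc)·Cov(Y, Z), with a=-3, b=3.77, c=-2.6, d=3.
ac·σ²_Y = (-3)·(-2.6)·7.6 = 59.28
bd·σ²_Z = 3.77·3·55 = 622.05
(ad+bc)·Cov(Y, Z) = (-18.802)·9 = -169.218
Cov(R, A) = 59.28 + 622.05 + (-169.218) = 512.112.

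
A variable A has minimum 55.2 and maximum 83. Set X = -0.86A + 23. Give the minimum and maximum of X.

min(X) = -48.38, max(X) = -24.472

a = -0.86 < 0, so order reverses: min(X) = a·max(A)+b = (-0.86)·83 + 23 = -48.38; max(X) = a·min(A)+b = (-0.86)·55.2 + 23 = -24.472.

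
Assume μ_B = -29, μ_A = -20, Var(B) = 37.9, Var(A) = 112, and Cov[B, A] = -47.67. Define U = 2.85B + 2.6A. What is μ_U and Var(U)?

μ_U = 2.85·μ_B + 2.6·μ_A = 2.85·(-29) + 2.6·(-20) = -134.65.
Var(U) = a²·Var(B) + b²·Var(A) + 2ab·Cov[B, A] with a = 2.85, b = 2.6.
= 2.85²·37.9 + 2.6²·112 + 2·2.85·2.6·(-47.67)
= 307.84275 + 757.12 + (-706.4694) = 358.49335.

μ_U = -134.65, Var(U) = 358.49335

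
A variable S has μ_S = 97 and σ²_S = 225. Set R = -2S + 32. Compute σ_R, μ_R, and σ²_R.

R = -2S + 32 is linear with a = -2, b = 32.
σ_S = √225 = 15.
σ_R = |a|·σ_S = |-2|·15 = 30.
μ_R = a·μ_S + b = (-2)·97 + 32 = -162.
σ²_R = a²·σ²_S = (-2)²·225 = 900 (the additive constant 32 does not affect variance).

σ_R = 30, μ_R = -162, σ²_R = 900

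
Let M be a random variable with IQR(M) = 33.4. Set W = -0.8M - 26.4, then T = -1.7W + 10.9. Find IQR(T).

IQR(W) = |-0.8|·33.4 = 26.72.
IQR(T) = |-1.7|·26.72 = 45.424.

IQR(T) = 45.424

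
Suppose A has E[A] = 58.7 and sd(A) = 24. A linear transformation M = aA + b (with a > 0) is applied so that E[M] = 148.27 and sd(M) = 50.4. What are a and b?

sd(M) = a·sd(A) (a > 0), so a = 50.4/24 = 2.1.
E[M] = a·E[A] + b, so b = 148.27 − 2.1·58.7 = 25.

a = 2.1, b = 25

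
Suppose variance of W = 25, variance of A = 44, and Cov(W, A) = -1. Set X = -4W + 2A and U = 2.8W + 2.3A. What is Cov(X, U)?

Cov(X, U) = -74

By bilinearity, Cov(X, U) = ac·variance of W + bd·variance of A + (ad+bc)·Cov(W, A), with a=-4, b=2, c=2.8, d=2.3.
ac·variance of W = (-4)·2.8·25 = -280
bd·variance of A = 2·2.3·44 = 202.4
(ad+bc)·Cov(W, A) = (-3.6)·(-1) = 3.6
Cov(X, U) = -280 + 202.4 + 3.6 = -74.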